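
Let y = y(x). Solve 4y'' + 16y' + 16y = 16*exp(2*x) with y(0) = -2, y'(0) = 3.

Divide through by 4: y'' + 4y' + 4y = 4*exp(2*x).
Characteristic equation r² + 4r + 4 = 0 has discriminant (4)² - 4·(4) = 0, so r = -2 is a repeated root.
Hence y_h = (C1 + C2*x)*exp(-2*x).
Try y_p = A*exp(2*x). Substituting into the equation and dividing by exp(2*x) gives A = 1/4, so y_p = exp(2*x)/4.
General solution: y = exp(2*x)/4 + C1*exp(-2*x) + C2*x*exp(-2*x).
Apply the initial conditions: y(0) = 1/4 + C1 = -2 and y'(0) = 1/2 + C2 - 2*C1 = 3. Solving gives C1 = -9/4, C2 = -2.

y = -9*exp(-2*x)/4 + exp(2*x)/4 - 2*x*exp(-2*x)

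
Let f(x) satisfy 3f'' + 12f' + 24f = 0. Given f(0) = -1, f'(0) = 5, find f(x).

f = -cos(2*x)*exp(-2*x) + 3*exp(-2*x)*sin(2*x)/2

Divide through by 3: f'' + 4f' + 8f = 0.
Characteristic equation r² + 4r + 8 = 0 has discriminant (4)² - 4·(8) = -16 < 0, so r = -2 ± 2i.
Hence f_h = C1*cos(2*x)*exp(-2*x) + C2*exp(-2*x)*sin(2*x).
Apply the initial conditions: f(0) = C1 = -1 and f'(0) = -2*C1 + 2*C2 = 5. Solving gives C1 = -1, C2 = 3/2.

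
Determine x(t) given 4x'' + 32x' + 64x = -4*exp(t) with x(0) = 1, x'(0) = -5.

Divide through by 4: x'' + 8x' + 16x = -exp(t).
Characteristic equation r² + 8r + 16 = 0 has discriminant (8)² - 4·(16) = 0, so r = -4 is a repeated root.
Hence x_h = (C1 + C2*t)*exp(-4*t).
Try x_p = A*exp(t). Substituting into the equation and dividing by exp(t) gives A = -1/25, so x_p = -exp(t)/25.
General solution: x = -exp(t)/25 + C1*exp(-4*t) + C2*t*exp(-4*t).
Apply the initial conditions: x(0) = -1/25 + C1 = 1 and x'(0) = -1/25 + C2 - 4*C1 = -5. Solving gives C1 = 26/25, C2 = -4/5.

x = -exp(t)/25 + 26*exp(-4*t)/25 - 4*t*exp(-4*t)/5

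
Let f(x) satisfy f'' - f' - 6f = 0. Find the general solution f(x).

Characteristic equation r² - r - 6 = 0 factors as (r + 2)(r - 3) = 0, so r = -2, 3.
Hence f_h = C1*exp(-2*x) + C2*exp(3*x).

f = C1*exp(-2*x) + C2*exp(3*x)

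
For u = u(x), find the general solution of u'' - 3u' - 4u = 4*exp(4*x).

u = C1*exp(4*x) + C2*exp(-x) + 4*x*exp(4*x)/5

Characteristic equation r² - 3r - 4 = 0 factors as (r - 4)(r + 1) = 0, so r = 4, -1.
Hence u_h = C1*exp(4*x) + C2*exp(-x).
Since exp(4*x) solves the homogeneous equation (r = 4 is a root of multiplicity 1), multiply the trial by x. Try u_p = A*x*exp(4*x). Substituting into the equation and dividing by exp(4*x) gives A = 4/5, so u_p = 4*x*exp(4*x)/5.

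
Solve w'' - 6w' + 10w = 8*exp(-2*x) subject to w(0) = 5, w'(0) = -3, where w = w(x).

w = 4*exp(-2*x)/13 - 214*exp(3*x)*sin(x)/13 + 61*cos(x)*exp(3*x)/13

Characteristic equation r² - 6r + 10 = 0 has discriminant (-6)² - 4·(10) = -4 < 0, so r = 3 ± i.
Hence w_h = C1*cos(x)*exp(3*x) + C2*exp(3*x)*sin(x).
Try w_p = A*exp(-2*x). Substituting into the equation and dividing by exp(-2*x) gives A = 4/13, so w_p = 4*exp(-2*x)/13.
General solution: w = 4*exp(-2*x)/13 + C1*cos(x)*exp(3*x) + C2*exp(3*x)*sin(x).
Apply the initial conditions: w(0) = 4/13 + C1 = 5 and w'(0) = -8/13 + C2 + 3*C1 = -3. Solving gives C1 = 61/13, C2 = -214/13.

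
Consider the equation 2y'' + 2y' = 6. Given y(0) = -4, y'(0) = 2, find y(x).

Divide through by 2: y'' + y' = 3.
Characteristic equation r² + r = 0 factors as (r + 1)r = 0, so r = -1, 0.
Hence y_h = C1*exp(-x) + C2.
Since 0 is a characteristic root (multiplicity 1), multiply the polynomial trial by x: try y_p = A0*x. Substituting and matching coefficients of each power of x gives A0 = 3, so y_p = 3*x.
General solution: y = C2 + 3*x + C1*exp(-x).
Apply the initial conditions: y(0) = C1 + C2 = -4 and y'(0) = 3 - C1 = 2. Solving gives C1 = 1, C2 = -5.

y = -5 + 3*x + exp(-x)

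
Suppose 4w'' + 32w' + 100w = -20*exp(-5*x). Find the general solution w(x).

Divide through by 4: w'' + 8w' + 25w = -5*exp(-5*x).
Characteristic equation r² + 8r + 25 = 0 has discriminant (8)² - 4·(25) = -36 < 0, so r = -4 ± 3i.
Hence w_h = C1*cos(3*x)*exp(-4*x) + C2*exp(-4*x)*sin(3*x).
Try w_p = A*exp(-5*x). Substituting into the equation and dividing by exp(-5*x) gives A = -1/2, so w_p = -exp(-5*x)/2.

w = -exp(-5*x)/2 + C1*cos(3*x)*exp(-4*x) + C2*exp(-4*x)*sin(3*x)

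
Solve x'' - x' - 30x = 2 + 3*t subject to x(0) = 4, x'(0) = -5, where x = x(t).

x = -19/300 - t/10 + 185*exp(6*t)/132 + 732*exp(-5*t)/275

Characteristic equation r² - r - 30 = 0 factors as (r - 6)(r + 5) = 0, so r = 6, -5.
Hence x_h = C1*exp(6*t) + C2*exp(-5*t).
For the particular solution try x_p = A0 + A1*t. Substituting and matching coefficients of each power of t gives A0 = -19/300, A1 = -1/10, so x_p = -19/300 - t/10.
General solution: x = -19/300 - t/10 + C1*exp(6*t) + C2*exp(-5*t).
Apply the initial conditions: x(0) = -19/300 + C1 + C2 = 4 and x'(0) = -1/10 - 5*C2 + 6*C1 = -5. Solving gives C1 = 185/132, C2 = 732/275.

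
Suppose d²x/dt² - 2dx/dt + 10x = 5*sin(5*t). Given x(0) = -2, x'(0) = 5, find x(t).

Characteristic equation r² - 2r + 10 = 0 has discriminant (-2)² - 4·(10) = -36 < 0, so r = 1 ± 3i.
Hence x_h = C1*cos(3*t)*exp(t) + C2*exp(t)*sin(3*t).
Try x_p = A*cos(5*t) + B*sin(5*t). Substituting and equating the coefficients of cos(5t) and sin(5t) gives A = 2/13, B = -3/13, so x_p = -3*sin(5*t)/13 + 2*cos(5*t)/13.
General solution: x = -3*sin(5*t)/13 + 2*cos(5*t)/13 + C1*cos(3*t)*exp(t) + C2*exp(t)*sin(3*t).
Apply the initial conditions: x(0) = 2/13 + C1 = -2 and x'(0) = -15/13 + C1 + 3*C2 = 5. Solving gives C1 = -28/13, C2 = 36/13.

x = -3*sin(5*t)/13 + 2*cos(5*t)/13 - 28*cos(3*t)*exp(t)/13 + 36*exp(t)*sin(3*t)/13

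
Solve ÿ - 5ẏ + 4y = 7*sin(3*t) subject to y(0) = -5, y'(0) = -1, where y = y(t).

y = -211*exp(t)/30 - 7*sin(3*t)/50 + 21*cos(3*t)/50 + 121*exp(4*t)/75

Characteristic equation r² - 5r + 4 = 0 factors as (r - 1)(r - 4) = 0, so r = 1, 4.
Hence y_h = C1*exp(t) + C2*exp(4*t).
Try y_p = A*cos(3*t) + B*sin(3*t). Substituting and equating the coefficients of cos(3t) and sin(3t) gives A = 21/50, B = -7/50, so y_p = -7*sin(3*t)/50 + 21*cos(3*t)/50.
General solution: y = -7*sin(3*t)/50 + 21*cos(3*t)/50 + C1*exp(t) + C2*exp(4*t).
Apply the initial conditions: y(0) = 21/50 + C1 + C2 = -5 and y'(0) = -21/50 + C1 + 4*C2 = -1. Solving gives C1 = -211/30, C2 = 121/75.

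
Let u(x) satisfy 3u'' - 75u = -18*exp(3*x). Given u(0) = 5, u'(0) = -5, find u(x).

Divide through by 3: u'' - 25u = -6*exp(3*x).
Characteristic equation r² - 25 = 0 factors as (r - 5)(r + 5) = 0, so r = 5, -5.
Hence u_h = C1*exp(5*x) + C2*exp(-5*x).
Try u_p = A*exp(3*x). Substituting into the equation and dividing by exp(3*x) gives A = 3/8, so u_p = 3*exp(3*x)/8.
General solution: u = 3*exp(3*x)/8 + C1*exp(5*x) + C2*exp(-5*x).
Apply the initial conditions: u(0) = 3/8 + C1 + C2 = 5 and u'(0) = 9/8 - 5*C2 + 5*C1 = -5. Solving gives C1 = 17/10, C2 = 117/40.

u = 3*exp(3*x)/8 + 17*exp(5*x)/10 + 117*exp(-5*x)/40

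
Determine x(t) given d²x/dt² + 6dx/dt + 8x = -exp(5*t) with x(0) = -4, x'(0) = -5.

Characteristic equation r² + 6r + 8 = 0 factors as (r + 4)(r + 2) = 0, so r = -4, -2.
Hence x_h = C1*exp(-4*t) + C2*exp(-2*t).
Try x_p = A*exp(5*t). Substituting into the equation and dividing by exp(5*t) gives A = -1/63, so x_p = -exp(5*t)/63.
General solution: x = -exp(5*t)/63 + C1*exp(-4*t) + C2*exp(-2*t).
Apply the initial conditions: x(0) = -1/63 + C1 + C2 = -4 and x'(0) = -5/63 - 4*C1 - 2*C2 = -5. Solving gives C1 = 58/9, C2 = -73/7.

x = -73*exp(-2*t)/7 - exp(5*t)/63 + 58*exp(-4*t)/9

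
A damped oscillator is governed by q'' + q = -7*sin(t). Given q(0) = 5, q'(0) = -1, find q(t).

q = 5*cos(t) - 9*sin(t)/2 + 7*t*cos(t)/2

Characteristic equation r² + 1 = 0 has discriminant (0)² - 4·(1) = -4 < 0, so r = ± i.
Hence q_h = C1*cos(t) + C2*sin(t).
Since ±1i are characteristic roots, multiply the trial by t. Try q_p = t*(A*cos(t) + B*sin(t)). Substituting and equating the coefficients of cos(t) and sin(t) gives A = 7/2, B = 0, so q_p = 7*t*cos(t)/2.
General solution: q = C1*cos(t) + C2*sin(t) + 7*t*cos(t)/2.
Apply the initial conditions: q(0) = C1 = 5 and q'(0) = 7/2 + C2 = -1. Solving gives C1 = 5, C2 = -9/2.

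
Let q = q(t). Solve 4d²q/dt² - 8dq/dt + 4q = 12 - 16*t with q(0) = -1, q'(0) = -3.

Divide through by 4: q'' - 2q' + q = 3 - 4*t.
Characteristic equation r² - 2r + 1 = 0 has discriminant (-2)² - 4·(1) = 0, so r = 1 is a repeated root.
Hence q_h = (C1 + C2*t)*exp(t).
For the particular solution try q_p = A0 + A1*t. Substituting and matching coefficients of each power of t gives A0 = -5, A1 = -4, so q_p = -5 - 4*t.
General solution: q = -5 - 4*t + C1*exp(t) + C2*t*exp(t).
Apply the initial conditions: q(0) = -5 + C1 = -1 and q'(0) = -4 + C1 + C2 = -3. Solving gives C1 = 4, C2 = -3.

q = -5 - 4*t + 4*exp(t) - 3*t*exp(t)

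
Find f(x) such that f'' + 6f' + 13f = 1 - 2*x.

Characteristic equation r² + 6r + 13 = 0 has discriminant (6)² - 4·(13) = -16 < 0, so r = -3 ± 2i.
Hence f_h = C1*cos(2*x)*exp(-3*x) + C2*exp(-3*x)*sin(2*x).
For the particular solution try f_p = A0 + A1*x. Substituting and matching coefficients of each power of x gives A0 = 25/169, A1 = -2/13, so f_p = 25/169 - 2*x/13.

f = 25/169 - 2*x/13 + C1*cos(2*x)*exp(-3*x) + C2*exp(-3*x)*sin(2*x)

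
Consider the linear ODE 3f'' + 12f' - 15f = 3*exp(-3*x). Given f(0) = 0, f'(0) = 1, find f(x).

f = -exp(-3*x)/8 - exp(-5*x)/12 + 5*exp(x)/24

Divide through by 3: f'' + 4f' - 5f = exp(-3*x).
Characteristic equation r² + 4r - 5 = 0 factors as (r - 1)(r + 5) = 0, so r = 1, -5.
Hence f_h = C1*exp(x) + C2*exp(-5*x).
Try f_p = A*exp(-3*x). Substituting into the equation and dividing by exp(-3*x) gives A = -1/8, so f_p = -exp(-3*x)/8.
General solution: f = -exp(-3*x)/8 + C1*exp(x) + C2*exp(-5*x).
Apply the initial conditions: f(0) = -1/8 + C1 + C2 = 0 and f'(0) = 3/8 + C1 - 5*C2 = 1. Solving gives C1 = 5/24, C2 = -1/12.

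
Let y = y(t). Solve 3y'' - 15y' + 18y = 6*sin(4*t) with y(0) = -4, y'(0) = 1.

y = -67*exp(2*t)/5 - sin(4*t)/25 + 2*cos(4*t)/25 + 233*exp(3*t)/25

Divide through by 3: y'' - 5y' + 6y = 2*sin(4*t).
Characteristic equation r² - 5r + 6 = 0 factors as (r - 2)(r - 3) = 0, so r = 2, 3.
Hence y_h = C1*exp(2*t) + C2*exp(3*t).
Try y_p = A*cos(4*t) + B*sin(4*t). Substituting and equating the coefficients of cos(4t) and sin(4t) gives A = 2/25, B = -1/25, so y_p = -sin(4*t)/25 + 2*cos(4*t)/25.
General solution: y = -sin(4*t)/25 + 2*cos(4*t)/25 + C1*exp(2*t) + C2*exp(3*t).
Apply the initial conditions: y(0) = 2/25 + C1 + C2 = -4 and y'(0) = -4/25 + 2*C1 + 3*C2 = 1. Solving gives C1 = -67/5, C2 = 233/25.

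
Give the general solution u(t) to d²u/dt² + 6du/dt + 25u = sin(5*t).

u = -cos(5*t)/30 + C1*cos(4*t)*exp(-3*t) + C2*exp(-3*t)*sin(4*t)

Characteristic equation r² + 6r + 25 = 0 has discriminant (6)² - 4·(25) = -64 < 0, so r = -3 ± 4i.
Hence u_h = C1*cos(4*t)*exp(-3*t) + C2*exp(-3*t)*sin(4*t).
Try u_p = A*cos(5*t) + B*sin(5*t). Substituting and equating the coefficients of cos(5t) and sin(5t) gives A = -1/30, B = 0, so u_p = -cos(5*t)/30.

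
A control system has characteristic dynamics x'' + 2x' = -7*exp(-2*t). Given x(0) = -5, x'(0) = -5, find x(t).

x = -37/4 + 17*exp(-2*t)/4 + 7*t*exp(-2*t)/2

Characteristic equation r² + 2r = 0 factors as (r + 2)r = 0, so r = -2, 0.
Hence x_h = C1*exp(-2*t) + C2.
Since exp(-2*t) solves the homogeneous equation (r = -2 is a root of multiplicity 1), multiply the trial by t. Try x_p = A*t*exp(-2*t). Substituting into the equation and dividing by exp(-2*t) gives A = 7/2, so x_p = 7*t*exp(-2*t)/2.
General solution: x = C2 + C1*exp(-2*t) + 7*t*exp(-2*t)/2.
Apply the initial conditions: x(0) = C1 + C2 = -5 and x'(0) = 7/2 - 2*C1 = -5. Solving gives C1 = 17/4, C2 = -37/4.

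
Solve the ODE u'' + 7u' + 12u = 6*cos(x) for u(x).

Characteristic equation r² + 7r + 12 = 0 factors as (r + 3)(r + 4) = 0, so r = -3, -4.
Hence u_h = C1*exp(-3*x) + C2*exp(-4*x).
Try u_p = A*cos(x) + B*sin(x). Substituting and equating the coefficients of cos(x) and sin(x) gives A = 33/85, B = 21/85, so u_p = 21*sin(x)/85 + 33*cos(x)/85.

u = 21*sin(x)/85 + 33*cos(x)/85 + C1*exp(-3*x) + C2*exp(-4*x)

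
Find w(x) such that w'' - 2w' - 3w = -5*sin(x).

Characteristic equation r² - 2r - 3 = 0 factors as (r - 3)(r + 1) = 0, so r = 3, -1.
Hence w_h = C1*exp(3*x) + C2*exp(-x).
Try w_p = A*cos(x) + B*sin(x). Substituting and equating the coefficients of cos(x) and sin(x) gives A = -1/2, B = 1, so w_p = -cos(x)/2 + sin(x).

w = -cos(x)/2 + C1*exp(3*x) + C2*exp(-x) + sin(x)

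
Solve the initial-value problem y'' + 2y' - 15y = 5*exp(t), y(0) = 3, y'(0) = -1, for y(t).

Characteristic equation r² + 2r - 15 = 0 factors as (r - 3)(r + 5) = 0, so r = 3, -5.
Hence y_h = C1*exp(3*t) + C2*exp(-5*t).
Try y_p = A*exp(t). Substituting into the equation and dividing by exp(t) gives A = -5/12, so y_p = -5*exp(t)/12.
General solution: y = -5*exp(t)/12 + C1*exp(3*t) + C2*exp(-5*t).
Apply the initial conditions: y(0) = -5/12 + C1 + C2 = 3 and y'(0) = -5/12 - 5*C2 + 3*C1 = -1. Solving gives C1 = 33/16, C2 = 65/48.

y = -5*exp(t)/12 + 33*exp(3*t)/16 + 65*exp(-5*t)/48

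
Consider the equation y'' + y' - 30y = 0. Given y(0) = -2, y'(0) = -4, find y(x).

Characteristic equation r² + r - 30 = 0 factors as (r - 5)(r + 6) = 0, so r = 5, -6.
Hence y_h = C1*exp(5*x) + C2*exp(-6*x).
Apply the initial conditions: y(0) = C1 + C2 = -2 and y'(0) = -6*C2 + 5*C1 = -4. Solving gives C1 = -16/11, C2 = -6/11.

y = -16*exp(5*x)/11 - 6*exp(-6*x)/11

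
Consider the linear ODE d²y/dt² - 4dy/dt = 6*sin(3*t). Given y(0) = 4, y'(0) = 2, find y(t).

Characteristic equation r² - 4r = 0 factors as (r - 4)r = 0, so r = 4, 0.
Hence y_h = C1*exp(4*t) + C2.
Try y_p = A*cos(3*t) + B*sin(3*t). Substituting and equating the coefficients of cos(3t) and sin(3t) gives A = 8/25, B = -6/25, so y_p = -6*sin(3*t)/25 + 8*cos(3*t)/25.
General solution: y = C2 - 6*sin(3*t)/25 + 8*cos(3*t)/25 + C1*exp(4*t).
Apply the initial conditions: y(0) = 8/25 + C1 + C2 = 4 and y'(0) = -18/25 + 4*C1 = 2. Solving gives C1 = 17/25, C2 = 3.

y = 3 - 6*sin(3*t)/25 + 8*cos(3*t)/25 + 17*exp(4*t)/25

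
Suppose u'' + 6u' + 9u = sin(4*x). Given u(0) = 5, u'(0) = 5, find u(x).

u = -24*cos(4*x)/625 - 7*sin(4*x)/625 + 3149*exp(-3*x)/625 + 504*x*exp(-3*x)/25

Characteristic equation r² + 6r + 9 = 0 has discriminant (6)² - 4·(9) = 0, so r = -3 is a repeated root.
Hence u_h = (C1 + C2*x)*exp(-3*x).
Try u_p = A*cos(4*x) + B*sin(4*x). Substituting and equating the coefficients of cos(4x) and sin(4x) gives A = -24/625, B = -7/625, so u_p = -24*cos(4*x)/625 - 7*sin(4*x)/625.
General solution: u = -24*cos(4*x)/625 - 7*sin(4*x)/625 + C1*exp(-3*x) + C2*x*exp(-3*x).
Apply the initial conditions: u(0) = -24/625 + C1 = 5 and u'(0) = -28/625 + C2 - 3*C1 = 5. Solving gives C1 = 3149/625, C2 = 504/25.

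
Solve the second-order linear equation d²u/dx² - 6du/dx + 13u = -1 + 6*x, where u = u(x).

Characteristic equation r² - 6r + 13 = 0 has discriminant (-6)² - 4·(13) = -16 < 0, so r = 3 ± 2i.
Hence u_h = C1*cos(2*x)*exp(3*x) + C2*exp(3*x)*sin(2*x).
For the particular solution try u_p = A0 + A1*x. Substituting and matching coefficients of each power of x gives A0 = 23/169, A1 = 6/13, so u_p = 23/169 + 6*x/13.

u = 23/169 + 6*x/13 + C1*cos(2*x)*exp(3*x) + C2*exp(3*x)*sin(2*x)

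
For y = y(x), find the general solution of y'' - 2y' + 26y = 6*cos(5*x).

y = -60*sin(5*x)/101 + 6*cos(5*x)/101 + C1*cos(5*x)*exp(x) + C2*exp(x)*sin(5*x)

Characteristic equation r² - 2r + 26 = 0 has discriminant (-2)² - 4·(26) = -100 < 0, so r = 1 ± 5i.
Hence y_h = C1*cos(5*x)*exp(x) + C2*exp(x)*sin(5*x).
Try y_p = A*cos(5*x) + B*sin(5*x). Substituting and equating the coefficients of cos(5x) and sin(5x) gives A = 6/101, B = -60/101, so y_p = -60*sin(5*x)/101 + 6*cos(5*x)/101.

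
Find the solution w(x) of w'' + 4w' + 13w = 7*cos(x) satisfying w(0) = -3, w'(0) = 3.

w = 7*sin(x)/40 + 21*cos(x)/40 - 169*exp(-2*x)*sin(3*x)/120 - 141*cos(3*x)*exp(-2*x)/40

Characteristic equation r² + 4r + 13 = 0 has discriminant (4)² - 4·(13) = -36 < 0, so r = -2 ± 3i.
Hence w_h = C1*cos(3*x)*exp(-2*x) + C2*exp(-2*x)*sin(3*x).
Try w_p = A*cos(x) + B*sin(x). Substituting and equating the coefficients of cos(x) and sin(x) gives A = 21/40, B = 7/40, so w_p = 7*sin(x)/40 + 21*cos(x)/40.
General solution: w = 7*sin(x)/40 + 21*cos(x)/40 + C1*cos(3*x)*exp(-2*x) + C2*exp(-2*x)*sin(3*x).
Apply the initial conditions: w(0) = 21/40 + C1 = -3 and w'(0) = 7/40 - 2*C1 + 3*C2 = 3. Solving gives C1 = -141/40, C2 = -169/120.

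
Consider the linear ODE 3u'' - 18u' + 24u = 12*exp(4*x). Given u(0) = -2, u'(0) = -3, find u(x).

u = -3*exp(2*x)/2 - exp(4*x)/2 + 2*x*exp(4*x)

Divide through by 3: u'' - 6u' + 8u = 4*exp(4*x).
Characteristic equation r² - 6r + 8 = 0 factors as (r - 4)(r - 2) = 0, so r = 4, 2.
Hence u_h = C1*exp(4*x) + C2*exp(2*x).
Since exp(4*x) solves the homogeneous equation (r = 4 is a root of multiplicity 1), multiply the trial by x. Try u_p = A*x*exp(4*x). Substituting into the equation and dividing by exp(4*x) gives A = 2, so u_p = 2*x*exp(4*x).
General solution: u = C1*exp(4*x) + C2*exp(2*x) + 2*x*exp(4*x).
Apply the initial conditions: u(0) = C1 + C2 = -2 and u'(0) = 2 + 2*C2 + 4*C1 = -3. Solving gives C1 = -1/2, C2 = -3/2.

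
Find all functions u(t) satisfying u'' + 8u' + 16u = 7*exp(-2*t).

Characteristic equation r² + 8r + 16 = 0 has discriminant (8)² - 4·(16) = 0, so r = -4 is a repeated root.
Hence u_h = (C1 + C2*t)*exp(-4*t).
Try u_p = A*exp(-2*t). Substituting into the equation and dividing by exp(-2*t) gives A = 7/4, so u_p = 7*exp(-2*t)/4.

u = 7*exp(-2*t)/4 + C1*exp(-4*t) + C2*t*exp(-4*t)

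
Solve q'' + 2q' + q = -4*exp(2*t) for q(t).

Characteristic equation r² + 2r + 1 = 0 has discriminant (2)² - 4·(1) = 0, so r = -1 is a repeated root.
Hence q_h = (C1 + C2*t)*exp(-t).
Try q_p = A*exp(2*t). Substituting into the equation and dividing by exp(2*t) gives A = -4/9, so q_p = -4*exp(2*t)/9.

q = -4*exp(2*t)/9 + C1*exp(-t) + C2*t*exp(-t)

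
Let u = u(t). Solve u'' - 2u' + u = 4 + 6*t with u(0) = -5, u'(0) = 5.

Characteristic equation r² - 2r + 1 = 0 has discriminant (-2)² - 4·(1) = 0, so r = 1 is a repeated root.
Hence u_h = (C1 + C2*t)*exp(t).
For the particular solution try u_p = A0 + A1*t. Substituting and matching coefficients of each power of t gives A0 = 16, A1 = 6, so u_p = 16 + 6*t.
General solution: u = 16 + 6*t + C1*exp(t) + C2*t*exp(t).
Apply the initial conditions: u(0) = 16 + C1 = -5 and u'(0) = 6 + C1 + C2 = 5. Solving gives C1 = -21, C2 = 20.

u = 16 - 21*exp(t) + 6*t + 20*t*exp(t)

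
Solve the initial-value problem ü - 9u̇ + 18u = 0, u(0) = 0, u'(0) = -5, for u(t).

Characteristic equation r² - 9r + 18 = 0 factors as (r - 6)(r - 3) = 0, so r = 6, 3.
Hence u_h = C1*exp(6*t) + C2*exp(3*t).
Apply the initial conditions: u(0) = C1 + C2 = 0 and u'(0) = 3*C2 + 6*C1 = -5. Solving gives C1 = -5/3, C2 = 5/3.

u = -5*exp(6*t)/3 + 5*exp(3*t)/3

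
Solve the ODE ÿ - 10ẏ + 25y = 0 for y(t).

y = C1*exp(5*t) + C2*t*exp(5*t)

Characteristic equation r² - 10r + 25 = 0 has discriminant (-10)² - 4·(25) = 0, so r = 5 is a repeated root.
Hence y_h = (C1 + C2*t)*exp(5*t).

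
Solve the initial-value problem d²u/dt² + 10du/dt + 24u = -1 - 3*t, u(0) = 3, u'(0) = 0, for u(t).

u = 1/96 - 145*exp(-6*t)/24 - t/8 + 289*exp(-4*t)/32

Characteristic equation r² + 10r + 24 = 0 factors as (r + 6)(r + 4) = 0, so r = -6, -4.
Hence u_h = C1*exp(-6*t) + C2*exp(-4*t).
For the particular solution try u_p = A0 + A1*t. Substituting and matching coefficients of each power of t gives A0 = 1/96, A1 = -1/8, so u_p = 1/96 - t/8.
General solution: u = 1/96 - t/8 + C1*exp(-6*t) + C2*exp(-4*t).
Apply the initial conditions: u(0) = 1/96 + C1 + C2 = 3 and u'(0) = -1/8 - 6*C1 - 4*C2 = 0. Solving gives C1 = -145/24, C2 = 289/32.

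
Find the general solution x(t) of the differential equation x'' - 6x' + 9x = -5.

x = -5/9 + C1*exp(3*t) + C2*t*exp(3*t)

Characteristic equation r² - 6r + 9 = 0 has discriminant (-6)² - 4·(9) = 0, so r = 3 is a repeated root.
Hence x_h = (C1 + C2*t)*exp(3*t).
For the particular solution try x_p = A0. Substituting and matching coefficients of each power of t gives A0 = -5/9, so x_p = -5/9.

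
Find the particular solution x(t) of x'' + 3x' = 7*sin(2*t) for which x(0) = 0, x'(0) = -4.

x = -1/6 - 21*cos(2*t)/26 - 7*sin(2*t)/13 + 38*exp(-3*t)/39

Characteristic equation r² + 3r = 0 factors as (r + 3)r = 0, so r = -3, 0.
Hence x_h = C1*exp(-3*t) + C2.
Try x_p = A*cos(2*t) + B*sin(2*t). Substituting and equating the coefficients of cos(2t) and sin(2t) gives A = -21/26, B = -7/13, so x_p = -21*cos(2*t)/26 - 7*sin(2*t)/13.
General solution: x = C2 - 21*cos(2*t)/26 - 7*sin(2*t)/13 + C1*exp(-3*t).
Apply the initial conditions: x(0) = -21/26 + C1 + C2 = 0 and x'(0) = -14/13 - 3*C1 = -4. Solving gives C1 = 38/39, C2 = -1/6.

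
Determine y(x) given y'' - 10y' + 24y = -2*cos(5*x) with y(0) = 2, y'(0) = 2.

y = -189*exp(6*x)/61 + 2*cos(5*x)/2501 + 100*sin(5*x)/2501 + 209*exp(4*x)/41

Characteristic equation r² - 10r + 24 = 0 factors as (r - 4)(r - 6) = 0, so r = 4, 6.
Hence y_h = C1*exp(4*x) + C2*exp(6*x).
Try y_p = A*cos(5*x) + B*sin(5*x). Substituting and equating the coefficients of cos(5x) and sin(5x) gives A = 2/2501, B = 100/2501, so y_p = 2*cos(5*x)/2501 + 100*sin(5*x)/2501.
General solution: y = 2*cos(5*x)/2501 + 100*sin(5*x)/2501 + C1*exp(4*x) + C2*exp(6*x).
Apply the initial conditions: y(0) = 2/2501 + C1 + C2 = 2 and y'(0) = 500/2501 + 4*C1 + 6*C2 = 2. Solving gives C1 = 209/41, C2 = -189/61.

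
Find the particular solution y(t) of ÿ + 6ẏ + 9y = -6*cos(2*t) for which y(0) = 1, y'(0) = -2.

y = -72*sin(2*t)/169 - 30*cos(2*t)/169 + 199*exp(-3*t)/169 + 31*t*exp(-3*t)/13

Characteristic equation r² + 6r + 9 = 0 has discriminant (6)² - 4·(9) = 0, so r = -3 is a repeated root.
Hence y_h = (C1 + C2*t)*exp(-3*t).
Try y_p = A*cos(2*t) + B*sin(2*t). Substituting and equating the coefficients of cos(2t) and sin(2t) gives A = -30/169, B = -72/169, so y_p = -72*sin(2*t)/169 - 30*cos(2*t)/169.
General solution: y = -72*sin(2*t)/169 - 30*cos(2*t)/169 + C1*exp(-3*t) + C2*t*exp(-3*t).
Apply the initial conditions: y(0) = -30/169 + C1 = 1 and y'(0) = -144/169 + C2 - 3*C1 = -2. Solving gives C1 = 199/169, C2 = 31/13.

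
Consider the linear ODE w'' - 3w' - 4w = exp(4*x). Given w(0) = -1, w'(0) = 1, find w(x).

Characteristic equation r² - 3r - 4 = 0 factors as (r + 1)(r - 4) = 0, so r = -1, 4.
Hence w_h = C1*exp(-x) + C2*exp(4*x).
Since exp(4*x) solves the homogeneous equation (r = 4 is a root of multiplicity 1), multiply the trial by x. Try w_p = A*x*exp(4*x). Substituting into the equation and dividing by exp(4*x) gives A = 1/5, so w_p = x*exp(4*x)/5.
General solution: w = C1*exp(-x) + C2*exp(4*x) + x*exp(4*x)/5.
Apply the initial conditions: w(0) = C1 + C2 = -1 and w'(0) = 1/5 - C1 + 4*C2 = 1. Solving gives C1 = -24/25, C2 = -1/25.

w = -24*exp(-x)/25 - exp(4*x)/25 + x*exp(4*x)/5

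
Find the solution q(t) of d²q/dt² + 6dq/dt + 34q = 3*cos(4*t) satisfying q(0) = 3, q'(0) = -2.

q = 2*sin(4*t)/25 + 3*cos(4*t)/50 + 13*exp(-3*t)*sin(5*t)/10 + 147*cos(5*t)*exp(-3*t)/50

Characteristic equation r² + 6r + 34 = 0 has discriminant (6)² - 4·(34) = -100 < 0, so r = -3 ± 5i.
Hence q_h = C1*cos(5*t)*exp(-3*t) + C2*exp(-3*t)*sin(5*t).
Try q_p = A*cos(4*t) + B*sin(4*t). Substituting and equating the coefficients of cos(4t) and sin(4t) gives A = 3/50, B = 2/25, so q_p = 2*sin(4*t)/25 + 3*cos(4*t)/50.
General solution: q = 2*sin(4*t)/25 + 3*cos(4*t)/50 + C1*cos(5*t)*exp(-3*t) + C2*exp(-3*t)*sin(5*t).
Apply the initial conditions: q(0) = 3/50 + C1 = 3 and q'(0) = 8/25 - 3*C1 + 5*C2 = -2. Solving gives C1 = 147/50, C2 = 13/10.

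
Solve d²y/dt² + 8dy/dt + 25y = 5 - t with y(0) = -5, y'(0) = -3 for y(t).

y = 133/625 - t/25 - 14882*exp(-4*t)*sin(3*t)/1875 - 3258*cos(3*t)*exp(-4*t)/625

Characteristic equation r² + 8r + 25 = 0 has discriminant (8)² - 4·(25) = -36 < 0, so r = -4 ± 3i.
Hence y_h = C1*cos(3*t)*exp(-4*t) + C2*exp(-4*t)*sin(3*t).
For the particular solution try y_p = A0 + A1*t. Substituting and matching coefficients of each power of t gives A0 = 133/625, A1 = -1/25, so y_p = 133/625 - t/25.
General solution: y = 133/625 - t/25 + C1*cos(3*t)*exp(-4*t) + C2*exp(-4*t)*sin(3*t).
Apply the initial conditions: y(0) = 133/625 + C1 = -5 and y'(0) = -1/25 - 4*C1 + 3*C2 = -3. Solving gives C1 = -3258/625, C2 = -14882/1875.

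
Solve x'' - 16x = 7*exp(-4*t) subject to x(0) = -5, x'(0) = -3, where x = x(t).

Characteristic equation r² - 16 = 0 factors as (r - 4)(r + 4) = 0, so r = 4, -4.
Hence x_h = C1*exp(4*t) + C2*exp(-4*t).
Since exp(-4*t) solves the homogeneous equation (r = -4 is a root of multiplicity 1), multiply the trial by t. Try x_p = A*t*exp(-4*t). Substituting into the equation and dividing by exp(-4*t) gives A = -7/8, so x_p = -7*t*exp(-4*t)/8.
General solution: x = C1*exp(4*t) + C2*exp(-4*t) - 7*t*exp(-4*t)/8.
Apply the initial conditions: x(0) = C1 + C2 = -5 and x'(0) = -7/8 - 4*C2 + 4*C1 = -3. Solving gives C1 = -177/64, C2 = -143/64.

x = -177*exp(4*t)/64 - 143*exp(-4*t)/64 - 7*t*exp(-4*t)/8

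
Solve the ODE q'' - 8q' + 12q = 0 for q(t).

q = C1*exp(2*t) + C2*exp(6*t)

Characteristic equation r² - 8r + 12 = 0 factors as (r - 2)(r - 6) = 0, so r = 2, 6.
Hence q_h = C1*exp(2*t) + C2*exp(6*t).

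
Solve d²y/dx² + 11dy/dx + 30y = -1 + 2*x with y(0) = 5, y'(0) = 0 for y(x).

y = -13/225 - 227*exp(-6*x)/9 + x/15 + 757*exp(-5*x)/25

Characteristic equation r² + 11r + 30 = 0 factors as (r + 6)(r + 5) = 0, so r = -6, -5.
Hence y_h = C1*exp(-6*x) + C2*exp(-5*x).
For the particular solution try y_p = A0 + A1*x. Substituting and matching coefficients of each power of x gives A0 = -13/225, A1 = 1/15, so y_p = -13/225 + x/15.
General solution: y = -13/225 + x/15 + C1*exp(-6*x) + C2*exp(-5*x).
Apply the initial conditions: y(0) = -13/225 + C1 + C2 = 5 and y'(0) = 1/15 - 6*C1 - 5*C2 = 0. Solving gives C1 = -227/9, C2 = 757/25.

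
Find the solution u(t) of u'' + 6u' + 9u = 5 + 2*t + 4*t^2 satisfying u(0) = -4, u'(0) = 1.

u = 19/27 - 127*exp(-3*t)/27 - 10*t/27 + 4*t**2/9 - 344*t*exp(-3*t)/27

Characteristic equation r² + 6r + 9 = 0 has discriminant (6)² - 4·(9) = 0, so r = -3 is a repeated root.
Hence u_h = (C1 + C2*t)*exp(-3*t).
For the particular solution try u_p = A0 + A1*t + A2*t^2. Substituting and matching coefficients of each power of t gives A0 = 19/27, A1 = -10/27, A2 = 4/9, so u_p = 19/27 - 10*t/27 + 4*t^2/9.
General solution: u = 19/27 - 10*t/27 + 4*t^2/9 + C1*exp(-3*t) + C2*t*exp(-3*t).
Apply the initial conditions: u(0) = 19/27 + C1 = -4 and u'(0) = -10/27 + C2 - 3*C1 = 1. Solving gives C1 = -127/27, C2 = -344/27.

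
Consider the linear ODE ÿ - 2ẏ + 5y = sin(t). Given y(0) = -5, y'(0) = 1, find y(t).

y = sin(t)/5 + cos(t)/10 - 51*cos(2*t)*exp(t)/10 + 59*exp(t)*sin(2*t)/20

Characteristic equation r² - 2r + 5 = 0 has discriminant (-2)² - 4·(5) = -16 < 0, so r = 1 ± 2i.
Hence y_h = C1*cos(2*t)*exp(t) + C2*exp(t)*sin(2*t).
Try y_p = A*cos(t) + B*sin(t). Substituting and equating the coefficients of cos(t) and sin(t) gives A = 1/10, B = 1/5, so y_p = sin(t)/5 + cos(t)/10.
General solution: y = sin(t)/5 + cos(t)/10 + C1*cos(2*t)*exp(t) + C2*exp(t)*sin(2*t).
Apply the initial conditions: y(0) = 1/10 + C1 = -5 and y'(0) = 1/5 + C1 + 2*C2 = 1. Solving gives C1 = -51/10, C2 = 59/20.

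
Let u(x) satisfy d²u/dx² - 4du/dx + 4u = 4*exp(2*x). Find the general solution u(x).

u = C1*exp(2*x) + 2*x**2*exp(2*x) + C2*x*exp(2*x)

Characteristic equation r² - 4r + 4 = 0 has discriminant (-4)² - 4·(4) = 0, so r = 2 is a repeated root.
Hence u_h = (C1 + C2*x)*exp(2*x).
Since exp(2*x) solves the homogeneous equation (r = 2 is a root of multiplicity 2), multiply the trial by x^2. Try u_p = A*x^2*exp(2*x). Substituting into the equation and dividing by exp(2*x) gives A = 2, so u_p = 2*x^2*exp(2*x).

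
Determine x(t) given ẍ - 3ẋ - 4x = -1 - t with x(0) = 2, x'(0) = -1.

Characteristic equation r² - 3r - 4 = 0 factors as (r - 4)(r + 1) = 0, so r = 4, -1.
Hence x_h = C1*exp(4*t) + C2*exp(-t).
For the particular solution try x_p = A0 + A1*t. Substituting and matching coefficients of each power of t gives A0 = 1/16, A1 = 1/4, so x_p = 1/16 + t/4.
General solution: x = 1/16 + t/4 + C1*exp(4*t) + C2*exp(-t).
Apply the initial conditions: x(0) = 1/16 + C1 + C2 = 2 and x'(0) = 1/4 - C2 + 4*C1 = -1. Solving gives C1 = 11/80, C2 = 9/5.

x = 1/16 + t/4 + 9*exp(-t)/5 + 11*exp(4*t)/80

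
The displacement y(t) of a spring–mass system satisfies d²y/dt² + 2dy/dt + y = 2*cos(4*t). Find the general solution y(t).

y = -30*cos(4*t)/289 + 16*sin(4*t)/289 + C1*exp(-t) + C2*t*exp(-t)

Characteristic equation r² + 2r + 1 = 0 has discriminant (2)² - 4·(1) = 0, so r = -1 is a repeated root.
Hence y_h = (C1 + C2*t)*exp(-t).
Try y_p = A*cos(4*t) + B*sin(4*t). Substituting and equating the coefficients of cos(4t) and sin(4t) gives A = -30/289, B = 16/289, so y_p = -30*cos(4*t)/289 + 16*sin(4*t)/289.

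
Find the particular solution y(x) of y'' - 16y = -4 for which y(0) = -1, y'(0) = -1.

Characteristic equation r² - 16 = 0 factors as (r - 4)(r + 4) = 0, so r = 4, -4.
Hence y_h = C1*exp(4*x) + C2*exp(-4*x).
For the particular solution try y_p = A0. Substituting and matching coefficients of each power of x gives A0 = 1/4, so y_p = 1/4.
General solution: y = 1/4 + C1*exp(4*x) + C2*exp(-4*x).
Apply the initial conditions: y(0) = 1/4 + C1 + C2 = -1 and y'(0) = -4*C2 + 4*C1 = -1. Solving gives C1 = -3/4, C2 = -1/2.

y = 1/4 - 3*exp(4*x)/4 - exp(-4*x)/2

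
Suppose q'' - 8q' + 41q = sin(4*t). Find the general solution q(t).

q = 25*sin(4*t)/1649 + 32*cos(4*t)/1649 + C1*cos(5*t)*exp(4*t) + C2*exp(4*t)*sin(5*t)

Characteristic equation r² - 8r + 41 = 0 has discriminant (-8)² - 4·(41) = -100 < 0, so r = 4 ± 5i.
Hence q_h = C1*cos(5*t)*exp(4*t) + C2*exp(4*t)*sin(5*t).
Try q_p = A*cos(4*t) + B*sin(4*t). Substituting and equating the coefficients of cos(4t) and sin(4t) gives A = 32/1649, B = 25/1649, so q_p = 25*sin(4*t)/1649 + 32*cos(4*t)/1649.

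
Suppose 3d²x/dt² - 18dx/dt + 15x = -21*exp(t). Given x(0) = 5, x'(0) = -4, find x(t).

Divide through by 3: x'' - 6x' + 5x = -7*exp(t).
Characteristic equation r² - 6r + 5 = 0 factors as (r - 1)(r - 5) = 0, so r = 1, 5.
Hence x_h = C1*exp(t) + C2*exp(5*t).
Since exp(t) solves the homogeneous equation (r = 1 is a root of multiplicity 1), multiply the trial by t. Try x_p = A*t*exp(t). Substituting into the equation and dividing by exp(t) gives A = 7/4, so x_p = 7*t*exp(t)/4.
General solution: x = C1*exp(t) + C2*exp(5*t) + 7*t*exp(t)/4.
Apply the initial conditions: x(0) = C1 + C2 = 5 and x'(0) = 7/4 + C1 + 5*C2 = -4. Solving gives C1 = 123/16, C2 = -43/16.

x = -43*exp(5*t)/16 + 123*exp(t)/16 + 7*t*exp(t)/4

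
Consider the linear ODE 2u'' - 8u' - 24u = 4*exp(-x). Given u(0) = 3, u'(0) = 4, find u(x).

u = 2*exp(-2*x) - 2*exp(-x)/7 + 9*exp(6*x)/7

Divide through by 2: u'' - 4u' - 12u = 2*exp(-x).
Characteristic equation r² - 4r - 12 = 0 factors as (r + 2)(r - 6) = 0, so r = -2, 6.
Hence u_h = C1*exp(-2*x) + C2*exp(6*x).
Try u_p = A*exp(-x). Substituting into the equation and dividing by exp(-x) gives A = -2/7, so u_p = -2*exp(-x)/7.
General solution: u = -2*exp(-x)/7 + C1*exp(-2*x) + C2*exp(6*x).
Apply the initial conditions: u(0) = -2/7 + C1 + C2 = 3 and u'(0) = 2/7 - 2*C1 + 6*C2 = 4. Solving gives C1 = 2, C2 = 9/7.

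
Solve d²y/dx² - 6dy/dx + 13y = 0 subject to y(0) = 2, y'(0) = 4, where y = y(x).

Characteristic equation r² - 6r + 13 = 0 has discriminant (-6)² - 4·(13) = -16 < 0, so r = 3 ± 2i.
Hence y_h = C1*cos(2*x)*exp(3*x) + C2*exp(3*x)*sin(2*x).
Apply the initial conditions: y(0) = C1 = 2 and y'(0) = 2*C2 + 3*C1 = 4. Solving gives C1 = 2, C2 = -1.

y = -exp(3*x)*sin(2*x) + 2*cos(2*x)*exp(3*x)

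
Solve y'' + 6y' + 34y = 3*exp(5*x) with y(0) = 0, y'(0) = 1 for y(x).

Characteristic equation r² + 6r + 34 = 0 has discriminant (6)² - 4·(34) = -100 < 0, so r = -3 ± 5i.
Hence y_h = C1*cos(5*x)*exp(-3*x) + C2*exp(-3*x)*sin(5*x).
Try y_p = A*exp(5*x). Substituting into the equation and dividing by exp(5*x) gives A = 3/89, so y_p = 3*exp(5*x)/89.
General solution: y = 3*exp(5*x)/89 + C1*cos(5*x)*exp(-3*x) + C2*exp(-3*x)*sin(5*x).
Apply the initial conditions: y(0) = 3/89 + C1 = 0 and y'(0) = 15/89 - 3*C1 + 5*C2 = 1. Solving gives C1 = -3/89, C2 = 13/89.

y = 3*exp(5*x)/89 - 3*cos(5*x)*exp(-3*x)/89 + 13*exp(-3*x)*sin(5*x)/89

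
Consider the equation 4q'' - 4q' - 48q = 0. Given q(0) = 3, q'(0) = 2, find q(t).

q = 10*exp(-3*t)/7 + 11*exp(4*t)/7

Divide through by 4: q'' - q' - 12q = 0.
Characteristic equation r² - r - 12 = 0 factors as (r - 4)(r + 3) = 0, so r = 4, -3.
Hence q_h = C1*exp(4*t) + C2*exp(-3*t).
Apply the initial conditions: q(0) = C1 + C2 = 3 and q'(0) = -3*C2 + 4*C1 = 2. Solving gives C1 = 11/7, C2 = 10/7.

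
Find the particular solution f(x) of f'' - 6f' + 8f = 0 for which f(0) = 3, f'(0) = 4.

Characteristic equation r² - 6r + 8 = 0 factors as (r - 4)(r - 2) = 0, so r = 4, 2.
Hence f_h = C1*exp(4*x) + C2*exp(2*x).
Apply the initial conditions: f(0) = C1 + C2 = 3 and f'(0) = 2*C2 + 4*C1 = 4. Solving gives C1 = -1, C2 = 4.

f = -exp(4*x) + 4*exp(2*x)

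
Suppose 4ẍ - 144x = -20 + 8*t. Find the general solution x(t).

Divide through by 4: x'' - 36x = -5 + 2*t.
Characteristic equation r² - 36 = 0 factors as (r + 6)(r - 6) = 0, so r = -6, 6.
Hence x_h = C1*exp(-6*t) + C2*exp(6*t).
For the particular solution try x_p = A0 + A1*t. Substituting and matching coefficients of each power of t gives A0 = 5/36, A1 = -1/18, so x_p = 5/36 - t/18.

x = 5/36 - t/18 + C1*exp(-6*t) + C2*exp(6*t)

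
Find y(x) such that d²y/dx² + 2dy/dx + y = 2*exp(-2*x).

Characteristic equation r² + 2r + 1 = 0 has discriminant (2)² - 4·(1) = 0, so r = -1 is a repeated root.
Hence y_h = (C1 + C2*x)*exp(-x).
Try y_p = A*exp(-2*x). Substituting into the equation and dividing by exp(-2*x) gives A = 2, so y_p = 2*exp(-2*x).

y = 2*exp(-2*x) + C1*exp(-x) + C2*x*exp(-x)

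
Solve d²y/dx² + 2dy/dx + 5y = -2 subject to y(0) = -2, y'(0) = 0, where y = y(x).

Characteristic equation r² + 2r + 5 = 0 has discriminant (2)² - 4·(5) = -16 < 0, so r = -1 ± 2i.
Hence y_h = C1*cos(2*x)*exp(-x) + C2*exp(-x)*sin(2*x).
For the particular solution try y_p = A0. Substituting and matching coefficients of each power of x gives A0 = -2/5, so y_p = -2/5.
General solution: y = -2/5 + C1*cos(2*x)*exp(-x) + C2*exp(-x)*sin(2*x).
Apply the initial conditions: y(0) = -2/5 + C1 = -2 and y'(0) = -C1 + 2*C2 = 0. Solving gives C1 = -8/5, C2 = -4/5.

y = -2/5 - 8*cos(2*x)*exp(-x)/5 - 4*exp(-x)*sin(2*x)/5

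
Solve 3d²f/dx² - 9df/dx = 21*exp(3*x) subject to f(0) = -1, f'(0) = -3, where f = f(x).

f = 7/9 - 16*exp(3*x)/9 + 7*x*exp(3*x)/3

Divide through by 3: f'' - 3f' = 7*exp(3*x).
Characteristic equation r² - 3r = 0 factors as (r - 3)r = 0, so r = 3, 0.
Hence f_h = C1*exp(3*x) + C2.
Since exp(3*x) solves the homogeneous equation (r = 3 is a root of multiplicity 1), multiply the trial by x. Try f_p = A*x*exp(3*x). Substituting into the equation and dividing by exp(3*x) gives A = 7/3, so f_p = 7*x*exp(3*x)/3.
General solution: f = C2 + C1*exp(3*x) + 7*x*exp(3*x)/3.
Apply the initial conditions: f(0) = C1 + C2 = -1 and f'(0) = 7/3 + 3*C1 = -3. Solving gives C1 = -16/9, C2 = 7/9.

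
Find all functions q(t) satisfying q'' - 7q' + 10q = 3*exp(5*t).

Characteristic equation r² - 7r + 10 = 0 factors as (r - 5)(r - 2) = 0, so r = 5, 2.
Hence q_h = C1*exp(5*t) + C2*exp(2*t).
Since exp(5*t) solves the homogeneous equation (r = 5 is a root of multiplicity 1), multiply the trial by t. Try q_p = A*t*exp(5*t). Substituting into the equation and dividing by exp(5*t) gives A = 1, so q_p = t*exp(5*t).

q = C1*exp(5*t) + C2*exp(2*t) + t*exp(5*t)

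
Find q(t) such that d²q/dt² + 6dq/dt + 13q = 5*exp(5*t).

Characteristic equation r² + 6r + 13 = 0 has discriminant (6)² - 4·(13) = -16 < 0, so r = -3 ± 2i.
Hence q_h = C1*cos(2*t)*exp(-3*t) + C2*exp(-3*t)*sin(2*t).
Try q_p = A*exp(5*t). Substituting into the equation and dividing by exp(5*t) gives A = 5/68, so q_p = 5*exp(5*t)/68.

q = 5*exp(5*t)/68 + C1*cos(2*t)*exp(-3*t) + C2*exp(-3*t)*sin(2*t)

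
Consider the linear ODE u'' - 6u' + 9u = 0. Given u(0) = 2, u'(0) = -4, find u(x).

Characteristic equation r² - 6r + 9 = 0 has discriminant (-6)² - 4·(9) = 0, so r = 3 is a repeated root.
Hence u_h = (C1 + C2*x)*exp(3*x).
Apply the initial conditions: u(0) = C1 = 2 and u'(0) = C2 + 3*C1 = -4. Solving gives C1 = 2, C2 = -10.

u = 2*exp(3*x) - 10*x*exp(3*x)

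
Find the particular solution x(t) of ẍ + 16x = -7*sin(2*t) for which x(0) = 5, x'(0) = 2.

Characteristic equation r² + 16 = 0 has discriminant (0)² - 4·(16) = -64 < 0, so r = ± 4i.
Hence x_h = C1*cos(4*t) + C2*sin(4*t).
Try x_p = A*cos(2*t) + B*sin(2*t). Substituting and equating the coefficients of cos(2t) and sin(2t) gives A = 0, B = -7/12, so x_p = -7*sin(2*t)/12.
General solution: x = -7*sin(2*t)/12 + C1*cos(4*t) + C2*sin(4*t).
Apply the initial conditions: x(0) = C1 = 5 and x'(0) = -7/6 + 4*C2 = 2. Solving gives C1 = 5, C2 = 19/24.

x = 5*cos(4*t) - 7*sin(2*t)/12 + 19*sin(4*t)/24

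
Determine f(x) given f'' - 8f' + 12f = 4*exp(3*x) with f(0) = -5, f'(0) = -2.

Characteristic equation r² - 8r + 12 = 0 factors as (r - 6)(r - 2) = 0, so r = 6, 2.
Hence f_h = C1*exp(6*x) + C2*exp(2*x).
Try f_p = A*exp(3*x). Substituting into the equation and dividing by exp(3*x) gives A = -4/3, so f_p = -4*exp(3*x)/3.
General solution: f = -4*exp(3*x)/3 + C1*exp(6*x) + C2*exp(2*x).
Apply the initial conditions: f(0) = -4/3 + C1 + C2 = -5 and f'(0) = -4 + 2*C2 + 6*C1 = -2. Solving gives C1 = 7/3, C2 = -6.

f = -6*exp(2*x) - 4*exp(3*x)/3 + 7*exp(6*x)/3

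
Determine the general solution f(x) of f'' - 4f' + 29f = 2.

Characteristic equation r² - 4r + 29 = 0 has discriminant (-4)² - 4·(29) = -100 < 0, so r = 2 ± 5i.
Hence f_h = C1*cos(5*x)*exp(2*x) + C2*exp(2*x)*sin(5*x).
For the particular solution try f_p = A0. Substituting and matching coefficients of each power of x gives A0 = 2/29, so f_p = 2/29.

f = 2/29 + C1*cos(5*x)*exp(2*x) + C2*exp(2*x)*sin(5*x)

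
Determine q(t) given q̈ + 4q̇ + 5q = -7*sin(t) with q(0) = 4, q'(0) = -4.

q = -7*sin(t)/8 + 7*cos(t)/8 + 25*cos(t)*exp(-2*t)/8 + 25*exp(-2*t)*sin(t)/8

Characteristic equation r² + 4r + 5 = 0 has discriminant (4)² - 4·(5) = -4 < 0, so r = -2 ± i.
Hence q_h = C1*cos(t)*exp(-2*t) + C2*exp(-2*t)*sin(t).
Try q_p = A*cos(t) + B*sin(t). Substituting and equating the coefficients of cos(t) and sin(t) gives A = 7/8, B = -7/8, so q_p = -7*sin(t)/8 + 7*cos(t)/8.
General solution: q = -7*sin(t)/8 + 7*cos(t)/8 + C1*cos(t)*exp(-2*t) + C2*exp(-2*t)*sin(t).
Apply the initial conditions: q(0) = 7/8 + C1 = 4 and q'(0) = -7/8 + C2 - 2*C1 = -4. Solving gives C1 = 25/8, C2 = 25/8.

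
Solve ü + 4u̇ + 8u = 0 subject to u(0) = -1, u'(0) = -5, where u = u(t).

u = -cos(2*t)*exp(-2*t) - 7*exp(-2*t)*sin(2*t)/2

Characteristic equation r² + 4r + 8 = 0 has discriminant (4)² - 4·(8) = -16 < 0, so r = -2 ± 2i.
Hence u_h = C1*cos(2*t)*exp(-2*t) + C2*exp(-2*t)*sin(2*t).
Apply the initial conditions: u(0) = C1 = -1 and u'(0) = -2*C1 + 2*C2 = -5. Solving gives C1 = -1, C2 = -7/2.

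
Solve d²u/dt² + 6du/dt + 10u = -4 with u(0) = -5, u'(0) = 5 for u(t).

Characteristic equation r² + 6r + 10 = 0 has discriminant (6)² - 4·(10) = -4 < 0, so r = -3 ± i.
Hence u_h = C1*cos(t)*exp(-3*t) + C2*exp(-3*t)*sin(t).
For the particular solution try u_p = A0. Substituting and matching coefficients of each power of t gives A0 = -2/5, so u_p = -2/5.
General solution: u = -2/5 + C1*cos(t)*exp(-3*t) + C2*exp(-3*t)*sin(t).
Apply the initial conditions: u(0) = -2/5 + C1 = -5 and u'(0) = C2 - 3*C1 = 5. Solving gives C1 = -23/5, C2 = -44/5.

u = -2/5 - 44*exp(-3*t)*sin(t)/5 - 23*cos(t)*exp(-3*t)/5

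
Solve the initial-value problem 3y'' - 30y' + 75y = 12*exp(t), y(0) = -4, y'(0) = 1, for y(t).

y = -17*exp(5*t)/4 + exp(t)/4 + 22*t*exp(5*t)

Divide through by 3: y'' - 10y' + 25y = 4*exp(t).
Characteristic equation r² - 10r + 25 = 0 has discriminant (-10)² - 4·(25) = 0, so r = 5 is a repeated root.
Hence y_h = (C1 + C2*t)*exp(5*t).
Try y_p = A*exp(t). Substituting into the equation and dividing by exp(t) gives A = 1/4, so y_p = exp(t)/4.
General solution: y = exp(t)/4 + C1*exp(5*t) + C2*t*exp(5*t).
Apply the initial conditions: y(0) = 1/4 + C1 = -4 and y'(0) = 1/4 + C2 + 5*C1 = 1. Solving gives C1 = -17/4, C2 = 22.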